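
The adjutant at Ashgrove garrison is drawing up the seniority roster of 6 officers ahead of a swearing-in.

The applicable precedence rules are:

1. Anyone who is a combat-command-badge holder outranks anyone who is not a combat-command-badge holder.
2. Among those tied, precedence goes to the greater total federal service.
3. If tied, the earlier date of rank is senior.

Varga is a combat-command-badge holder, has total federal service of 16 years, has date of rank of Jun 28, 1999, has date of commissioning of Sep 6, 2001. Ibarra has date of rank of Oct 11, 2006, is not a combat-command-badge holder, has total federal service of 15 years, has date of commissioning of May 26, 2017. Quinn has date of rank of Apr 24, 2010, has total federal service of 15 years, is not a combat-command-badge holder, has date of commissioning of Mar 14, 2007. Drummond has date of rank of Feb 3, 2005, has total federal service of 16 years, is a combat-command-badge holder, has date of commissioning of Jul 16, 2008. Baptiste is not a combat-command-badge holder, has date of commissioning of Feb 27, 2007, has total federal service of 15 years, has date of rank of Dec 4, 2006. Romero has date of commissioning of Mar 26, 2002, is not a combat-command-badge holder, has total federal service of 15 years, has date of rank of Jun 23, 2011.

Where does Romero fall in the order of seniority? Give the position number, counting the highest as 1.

By the first rule: Varga and Drummond (both a combat-command-badge holder); then Ibarra, Baptiste, Quinn and Romero (each not a combat-command-badge holder).
Varga and Drummond both have total federal service 16 years, so the next rule applies.
Among Varga and Drummond, by date of rank (earlier first): Varga (Jun 28, 1999) before Drummond (Feb 3, 2005).
Ibarra, Baptiste, Quinn and Romero all have total federal service 15 years, so the next rule applies.
Among Ibarra, Baptiste, Quinn and Romero, by date of rank (earlier first): Ibarra (Oct 11, 2006) before Baptiste (Dec 4, 2006) before Quinn (Apr 24, 2010) before Romero (Jun 23, 2011).
Order: Varga, Drummond, Ibarra, Baptiste, Quinn, Romero. So position 6.

6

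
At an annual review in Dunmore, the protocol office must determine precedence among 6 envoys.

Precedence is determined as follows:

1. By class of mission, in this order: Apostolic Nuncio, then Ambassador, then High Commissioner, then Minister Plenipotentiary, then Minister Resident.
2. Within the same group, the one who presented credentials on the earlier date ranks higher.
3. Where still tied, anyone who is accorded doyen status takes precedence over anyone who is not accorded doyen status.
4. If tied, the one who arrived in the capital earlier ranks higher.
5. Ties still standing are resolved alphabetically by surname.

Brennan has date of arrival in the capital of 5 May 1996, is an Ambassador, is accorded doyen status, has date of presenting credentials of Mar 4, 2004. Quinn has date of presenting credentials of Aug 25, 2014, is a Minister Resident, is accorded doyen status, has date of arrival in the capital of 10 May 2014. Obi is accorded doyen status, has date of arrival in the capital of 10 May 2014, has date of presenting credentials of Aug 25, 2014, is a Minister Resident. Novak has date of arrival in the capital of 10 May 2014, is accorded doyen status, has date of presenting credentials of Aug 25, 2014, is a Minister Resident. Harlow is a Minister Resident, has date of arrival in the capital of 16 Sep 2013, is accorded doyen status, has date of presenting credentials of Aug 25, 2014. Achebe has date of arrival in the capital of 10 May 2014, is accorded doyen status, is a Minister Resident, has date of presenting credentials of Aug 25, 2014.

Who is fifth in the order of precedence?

Obi

By class of mission: Brennan (Ambassador); then Harlow, Achebe, Novak, Obi and Quinn (Minister Resident).
Harlow, Achebe, Novak, Obi and Quinn all have date of presenting credentials Aug 25, 2014, so the next rule applies.
Harlow, Achebe, Novak, Obi and Quinn are each accorded doyen status, so the next rule applies.
Among Harlow, Achebe, Novak, Obi and Quinn, by date of arrival in the capital (earlier first): Harlow (16 Sep 2013) before Achebe, Novak, Obi and Quinn (10 May 2014).
Among Achebe, Novak, Obi and Quinn, alphabetically by surname: Achebe before Novak before Obi before Quinn.
Order: Brennan, Harlow, Achebe, Novak, Obi, Quinn.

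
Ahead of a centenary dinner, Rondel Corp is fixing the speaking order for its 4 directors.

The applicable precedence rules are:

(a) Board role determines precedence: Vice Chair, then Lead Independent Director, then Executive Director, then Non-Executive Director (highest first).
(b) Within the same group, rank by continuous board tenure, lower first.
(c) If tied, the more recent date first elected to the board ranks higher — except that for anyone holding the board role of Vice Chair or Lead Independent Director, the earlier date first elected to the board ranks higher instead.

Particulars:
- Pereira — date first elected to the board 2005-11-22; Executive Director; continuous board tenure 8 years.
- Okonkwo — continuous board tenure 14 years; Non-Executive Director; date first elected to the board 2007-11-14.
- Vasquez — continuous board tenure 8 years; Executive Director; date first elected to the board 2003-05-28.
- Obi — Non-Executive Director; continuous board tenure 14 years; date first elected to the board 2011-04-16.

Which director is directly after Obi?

Okonkwo

By board role: Pereira and Vasquez (Executive Director); then Obi and Okonkwo (Non-Executive Director).
Pereira and Vasquez both have continuous board tenure 8 years, so the next rule applies.
Among Pereira and Vasquez, by date first elected to the board (later first): Pereira (2005-11-22) before Vasquez (2003-05-28).
Obi and Okonkwo both have continuous board tenure 14 years, so the next rule applies.
Among Obi and Okonkwo, by date first elected to the board (later first): Obi (2011-04-16) before Okonkwo (2007-11-14).
Order: Pereira, Vasquez, Obi, Okonkwo.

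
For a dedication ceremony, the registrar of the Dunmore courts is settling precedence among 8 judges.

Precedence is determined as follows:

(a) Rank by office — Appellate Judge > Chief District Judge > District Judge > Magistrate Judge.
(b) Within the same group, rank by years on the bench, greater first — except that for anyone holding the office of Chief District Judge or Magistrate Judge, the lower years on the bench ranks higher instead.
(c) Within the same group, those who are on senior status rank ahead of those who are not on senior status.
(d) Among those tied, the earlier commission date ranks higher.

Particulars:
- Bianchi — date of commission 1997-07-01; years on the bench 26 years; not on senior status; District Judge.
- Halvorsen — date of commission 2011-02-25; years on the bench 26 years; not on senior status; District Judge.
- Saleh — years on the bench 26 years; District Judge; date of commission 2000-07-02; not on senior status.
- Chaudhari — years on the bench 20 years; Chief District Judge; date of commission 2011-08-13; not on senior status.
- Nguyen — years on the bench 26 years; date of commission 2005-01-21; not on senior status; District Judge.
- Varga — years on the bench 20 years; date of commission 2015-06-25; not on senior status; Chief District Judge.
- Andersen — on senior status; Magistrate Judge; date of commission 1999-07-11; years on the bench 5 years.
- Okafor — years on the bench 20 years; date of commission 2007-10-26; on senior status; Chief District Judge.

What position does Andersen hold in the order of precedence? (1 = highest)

By office: Okafor, Chaudhari and Varga (Chief District Judge); then Bianchi, Saleh, Nguyen and Halvorsen (District Judge); then Andersen (Magistrate Judge).
Okafor, Chaudhari and Varga all have years on the bench 20 years, so the next rule applies.
Among Okafor, Chaudhari and Varga, on senior status before not on senior status: Okafor (on senior status) before Chaudhari and Varga (not on senior status).
Among Chaudhari and Varga, by date of commission (earlier first): Chaudhari (2011-08-13) before Varga (2015-06-25).
Bianchi, Saleh, Nguyen and Halvorsen all have years on the bench 26 years, so the next rule applies.
Bianchi, Saleh, Nguyen and Halvorsen are each not on senior status, so the next rule applies.
Among Bianchi, Saleh, Nguyen and Halvorsen, by date of commission (earlier first): Bianchi (1997-07-01) before Saleh (2000-07-02) before Nguyen (2005-01-21) before Halvorsen (2011-02-25).
Order: Okafor, Chaudhari, Varga, Bianchi, Saleh, Nguyen, Halvorsen, Andersen. So position 8.

8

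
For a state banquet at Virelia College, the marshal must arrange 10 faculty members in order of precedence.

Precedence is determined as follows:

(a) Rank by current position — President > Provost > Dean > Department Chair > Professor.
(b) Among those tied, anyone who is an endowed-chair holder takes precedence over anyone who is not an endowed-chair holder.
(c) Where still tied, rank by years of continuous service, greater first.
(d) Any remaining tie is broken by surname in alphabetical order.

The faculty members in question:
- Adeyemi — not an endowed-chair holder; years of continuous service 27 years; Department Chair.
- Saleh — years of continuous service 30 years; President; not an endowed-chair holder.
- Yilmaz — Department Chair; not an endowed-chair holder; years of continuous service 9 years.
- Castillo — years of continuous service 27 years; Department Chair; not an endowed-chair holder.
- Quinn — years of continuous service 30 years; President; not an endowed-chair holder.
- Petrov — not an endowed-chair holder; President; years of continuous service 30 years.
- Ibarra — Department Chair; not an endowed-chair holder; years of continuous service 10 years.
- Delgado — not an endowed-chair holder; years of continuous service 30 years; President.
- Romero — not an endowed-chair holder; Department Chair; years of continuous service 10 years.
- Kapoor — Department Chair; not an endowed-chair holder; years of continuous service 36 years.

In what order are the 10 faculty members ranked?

Delgado, Petrov, Quinn, Saleh, Kapoor, Adeyemi, Castillo, Ibarra, Romero, Yilmaz

By current position: Delgado, Petrov, Quinn and Saleh (President); then Kapoor, Adeyemi, Castillo, Ibarra, Romero and Yilmaz (Department Chair).
Delgado, Petrov, Quinn and Saleh are each not an endowed-chair holder, so the next rule applies.
Delgado, Petrov, Quinn and Saleh all have years of continuous service 30 years, so the next rule applies.
Among Delgado, Petrov, Quinn and Saleh, alphabetically by surname: Delgado before Petrov before Quinn before Saleh.
Kapoor, Adeyemi, Castillo, Ibarra, Romero and Yilmaz are each not an endowed-chair holder, so the next rule applies.
Among Kapoor, Adeyemi, Castillo, Ibarra, Romero and Yilmaz, by years of continuous service (higher first): Kapoor (36 years) before Adeyemi and Castillo (27 years) before Ibarra and Romero (10 years) before Yilmaz (9 years).
Among Adeyemi and Castillo, alphabetically by surname: Adeyemi before Castillo.
Among Ibarra and Romero, alphabetically by surname: Ibarra before Romero.
Full order: Delgado, Petrov, Quinn, Saleh, Kapoor, Adeyemi, Castillo, Ibarra, Romero, Yilmaz.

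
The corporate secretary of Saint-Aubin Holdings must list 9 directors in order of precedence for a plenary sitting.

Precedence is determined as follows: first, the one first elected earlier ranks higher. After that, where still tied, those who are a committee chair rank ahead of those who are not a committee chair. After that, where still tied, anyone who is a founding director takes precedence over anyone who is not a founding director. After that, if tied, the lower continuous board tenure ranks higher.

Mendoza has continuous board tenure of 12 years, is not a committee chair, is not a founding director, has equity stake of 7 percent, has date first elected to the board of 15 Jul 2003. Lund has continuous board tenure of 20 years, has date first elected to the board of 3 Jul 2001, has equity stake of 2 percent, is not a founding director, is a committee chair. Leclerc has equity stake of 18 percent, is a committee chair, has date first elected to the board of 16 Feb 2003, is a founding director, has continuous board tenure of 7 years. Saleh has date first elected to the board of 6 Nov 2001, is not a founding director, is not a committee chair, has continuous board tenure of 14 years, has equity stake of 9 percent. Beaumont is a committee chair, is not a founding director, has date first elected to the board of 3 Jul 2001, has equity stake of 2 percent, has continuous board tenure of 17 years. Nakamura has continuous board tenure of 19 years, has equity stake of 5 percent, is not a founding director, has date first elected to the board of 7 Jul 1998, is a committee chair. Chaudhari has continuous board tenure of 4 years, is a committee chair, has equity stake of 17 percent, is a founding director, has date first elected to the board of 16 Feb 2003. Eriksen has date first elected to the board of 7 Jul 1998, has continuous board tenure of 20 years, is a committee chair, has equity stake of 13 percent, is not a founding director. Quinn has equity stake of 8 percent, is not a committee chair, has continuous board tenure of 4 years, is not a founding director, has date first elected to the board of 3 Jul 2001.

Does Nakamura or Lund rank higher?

Nakamura

By date first elected to the board (earlier first): Nakamura and Eriksen (both 7 Jul 1998); then Beaumont, Lund and Quinn (each 3 Jul 2001); then Saleh (6 Nov 2001); then Chaudhari and Leclerc (both 16 Feb 2003); then Mendoza (15 Jul 2003).
Nakamura and Eriksen are each a committee chair, so the next rule applies.
Nakamura and Eriksen are each not a founding director, so the next rule applies.
Among Nakamura and Eriksen, by continuous board tenure (lower first): Nakamura (19 years) before Eriksen (20 years).
Among Beaumont, Lund and Quinn, a committee chair before not a committee chair: Beaumont and Lund (a committee chair) before Quinn (not a committee chair).
Beaumont and Lund are each not a founding director, so the next rule applies.
Among Beaumont and Lund, by continuous board tenure (lower first): Beaumont (17 years) before Lund (20 years).
Chaudhari and Leclerc are each a committee chair, so the next rule applies.
Chaudhari and Leclerc are each a founding director, so the next rule applies.
Among Chaudhari and Leclerc, by continuous board tenure (lower first): Chaudhari (4 years) before Leclerc (7 years).
So Nakamura takes precedence.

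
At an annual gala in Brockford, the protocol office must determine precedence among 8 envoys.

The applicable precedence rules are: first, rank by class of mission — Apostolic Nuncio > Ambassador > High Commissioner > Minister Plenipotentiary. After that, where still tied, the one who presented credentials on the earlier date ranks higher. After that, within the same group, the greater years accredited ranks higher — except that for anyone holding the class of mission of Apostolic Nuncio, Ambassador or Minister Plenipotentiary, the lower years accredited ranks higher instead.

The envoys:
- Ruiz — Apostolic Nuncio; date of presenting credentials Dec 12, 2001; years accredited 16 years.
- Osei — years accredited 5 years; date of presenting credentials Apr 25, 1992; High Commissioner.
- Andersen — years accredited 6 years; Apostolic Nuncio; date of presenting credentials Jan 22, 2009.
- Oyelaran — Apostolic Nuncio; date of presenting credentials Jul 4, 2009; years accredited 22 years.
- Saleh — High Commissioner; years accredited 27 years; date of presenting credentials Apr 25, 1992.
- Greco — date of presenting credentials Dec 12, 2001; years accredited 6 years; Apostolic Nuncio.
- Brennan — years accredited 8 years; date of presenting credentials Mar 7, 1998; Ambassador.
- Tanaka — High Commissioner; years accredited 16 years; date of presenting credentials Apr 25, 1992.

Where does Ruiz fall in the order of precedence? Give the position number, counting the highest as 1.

By class of mission: Greco, Ruiz, Andersen and Oyelaran (Apostolic Nuncio); then Brennan (Ambassador); then Saleh, Tanaka and Osei (High Commissioner).
Among Greco, Ruiz, Andersen and Oyelaran, by date of presenting credentials (earlier first): Greco and Ruiz (Dec 12, 2001) before Andersen (Jan 22, 2009) before Oyelaran (Jul 4, 2009).
Among Greco and Ruiz, by years accredited (lower first) (reversed rule for this group): Greco (6 years) before Ruiz (16 years).
Saleh, Tanaka and Osei all have date of presenting credentials Apr 25, 1992, so the next rule applies.
Among Saleh, Tanaka and Osei, by years accredited (higher first): Saleh (27 years) before Tanaka (16 years) before Osei (5 years).
Order: Greco, Ruiz, Andersen, Oyelaran, Brennan, Saleh, Tanaka, Osei. So position 2.

2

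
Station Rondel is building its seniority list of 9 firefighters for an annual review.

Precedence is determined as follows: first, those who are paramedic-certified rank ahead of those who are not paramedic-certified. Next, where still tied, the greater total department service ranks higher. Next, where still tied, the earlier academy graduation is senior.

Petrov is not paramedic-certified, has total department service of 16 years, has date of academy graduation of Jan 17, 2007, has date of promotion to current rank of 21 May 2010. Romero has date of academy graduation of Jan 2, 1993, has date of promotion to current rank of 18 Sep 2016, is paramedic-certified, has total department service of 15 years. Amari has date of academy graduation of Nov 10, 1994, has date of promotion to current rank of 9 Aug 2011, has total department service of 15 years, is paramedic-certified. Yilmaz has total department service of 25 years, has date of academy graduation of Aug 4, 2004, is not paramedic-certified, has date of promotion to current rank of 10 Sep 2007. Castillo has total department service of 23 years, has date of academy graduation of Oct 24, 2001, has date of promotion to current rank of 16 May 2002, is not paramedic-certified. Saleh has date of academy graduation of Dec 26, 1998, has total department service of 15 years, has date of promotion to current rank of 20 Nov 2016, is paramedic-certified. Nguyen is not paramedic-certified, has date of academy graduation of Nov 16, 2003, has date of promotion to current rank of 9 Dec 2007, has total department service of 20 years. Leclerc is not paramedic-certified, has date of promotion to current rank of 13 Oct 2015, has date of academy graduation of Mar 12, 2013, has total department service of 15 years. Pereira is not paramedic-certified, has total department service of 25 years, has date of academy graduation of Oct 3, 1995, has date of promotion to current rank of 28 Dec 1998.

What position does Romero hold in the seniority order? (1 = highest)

By the first rule: Romero, Amari and Saleh (each paramedic-certified); then Pereira, Yilmaz, Castillo, Nguyen, Petrov and Leclerc (each not paramedic-certified).
Romero, Amari and Saleh all have total department service 15 years, so the next rule applies.
Among Romero, Amari and Saleh, by date of academy graduation (earlier first): Romero (Jan 2, 1993) before Amari (Nov 10, 1994) before Saleh (Dec 26, 1998).
Among Pereira, Yilmaz, Castillo, Nguyen, Petrov and Leclerc, by total department service (higher first): Pereira and Yilmaz (25 years) before Castillo (23 years) before Nguyen (20 years) before Petrov (16 years) before Leclerc (15 years).
Among Pereira and Yilmaz, by date of academy graduation (earlier first): Pereira (Oct 3, 1995) before Yilmaz (Aug 4, 2004).
Order: Romero, Amari, Saleh, Pereira, Yilmaz, Castillo, Nguyen, Petrov, Leclerc. So position 1.

1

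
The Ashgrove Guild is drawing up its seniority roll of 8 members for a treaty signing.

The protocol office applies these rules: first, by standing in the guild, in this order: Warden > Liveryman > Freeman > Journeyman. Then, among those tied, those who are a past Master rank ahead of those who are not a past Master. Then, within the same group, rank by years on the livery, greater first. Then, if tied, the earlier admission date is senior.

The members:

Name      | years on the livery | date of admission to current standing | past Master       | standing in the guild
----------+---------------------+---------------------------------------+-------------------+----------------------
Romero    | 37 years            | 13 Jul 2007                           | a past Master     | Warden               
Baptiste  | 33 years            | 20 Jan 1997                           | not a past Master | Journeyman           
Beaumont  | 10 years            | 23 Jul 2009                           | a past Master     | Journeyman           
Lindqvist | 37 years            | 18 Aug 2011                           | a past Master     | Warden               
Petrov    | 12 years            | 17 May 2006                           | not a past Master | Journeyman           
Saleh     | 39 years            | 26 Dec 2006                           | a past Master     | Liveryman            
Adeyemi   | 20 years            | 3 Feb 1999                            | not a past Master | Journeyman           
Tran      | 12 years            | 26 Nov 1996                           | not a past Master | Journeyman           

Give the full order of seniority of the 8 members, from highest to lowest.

Romero, Lindqvist, Saleh, Beaumont, Baptiste, Adeyemi, Tran, Petrov

By standing in the guild: Romero and Lindqvist (Warden); then Saleh (Liveryman); then Beaumont, Baptiste, Adeyemi, Tran and Petrov (Journeyman).
Romero and Lindqvist are each a past Master, so the next rule applies.
Romero and Lindqvist both have years on the livery 37 years, so the next rule applies.
Among Romero and Lindqvist, by date of admission to current standing (earlier first): Romero (13 Jul 2007) before Lindqvist (18 Aug 2011).
Among Beaumont, Baptiste, Adeyemi, Tran and Petrov, a past Master before not a past Master: Beaumont (a past Master) before Baptiste, Adeyemi, Tran and Petrov (not a past Master).
Among Baptiste, Adeyemi, Tran and Petrov, by years on the livery (higher first): Baptiste (33 years) before Adeyemi (20 years) before Tran and Petrov (12 years).
Among Tran and Petrov, by date of admission to current standing (earlier first): Tran (26 Nov 1996) before Petrov (17 May 2006).
Full order: Romero, Lindqvist, Saleh, Beaumont, Baptiste, Adeyemi, Tran, Petrov.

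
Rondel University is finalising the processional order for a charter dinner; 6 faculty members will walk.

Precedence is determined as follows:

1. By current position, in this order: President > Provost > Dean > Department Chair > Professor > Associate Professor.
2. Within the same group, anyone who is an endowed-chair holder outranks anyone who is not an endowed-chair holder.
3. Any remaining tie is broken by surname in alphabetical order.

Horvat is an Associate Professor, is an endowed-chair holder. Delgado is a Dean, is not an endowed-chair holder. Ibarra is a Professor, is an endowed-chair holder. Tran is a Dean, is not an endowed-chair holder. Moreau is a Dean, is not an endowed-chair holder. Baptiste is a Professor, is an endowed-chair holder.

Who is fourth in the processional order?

Baptiste

By current position: Delgado, Moreau and Tran (Dean); then Baptiste and Ibarra (Professor); then Horvat (Associate Professor).
Delgado, Moreau and Tran are each not an endowed-chair holder, so the next rule applies.
Among Delgado, Moreau and Tran, alphabetically by surname: Delgado before Moreau before Tran.
Baptiste and Ibarra are each an endowed-chair holder, so the next rule applies.
Among Baptiste and Ibarra, alphabetically by surname: Baptiste before Ibarra.
Order: Delgado, Moreau, Tran, Baptiste, Ibarra, Horvat.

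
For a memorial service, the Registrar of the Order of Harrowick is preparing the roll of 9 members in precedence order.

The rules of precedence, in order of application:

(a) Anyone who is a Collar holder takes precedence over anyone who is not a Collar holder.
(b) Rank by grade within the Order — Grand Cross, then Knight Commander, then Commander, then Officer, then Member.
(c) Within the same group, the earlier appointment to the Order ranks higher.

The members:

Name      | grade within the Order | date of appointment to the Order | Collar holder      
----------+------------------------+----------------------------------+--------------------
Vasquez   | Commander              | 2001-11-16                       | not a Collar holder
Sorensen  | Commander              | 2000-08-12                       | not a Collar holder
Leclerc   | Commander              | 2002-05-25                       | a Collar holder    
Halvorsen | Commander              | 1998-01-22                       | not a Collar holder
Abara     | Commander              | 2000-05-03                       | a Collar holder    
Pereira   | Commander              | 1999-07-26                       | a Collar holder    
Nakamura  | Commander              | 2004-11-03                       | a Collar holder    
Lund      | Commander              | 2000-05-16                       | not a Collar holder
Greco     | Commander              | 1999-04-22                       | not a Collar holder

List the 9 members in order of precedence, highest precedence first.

Pereira, Abara, Leclerc, Nakamura, Halvorsen, Greco, Lund, Sorensen, Vasquez

By the first rule: Pereira, Abara, Leclerc and Nakamura (each a Collar holder); then Halvorsen, Greco, Lund, Sorensen and Vasquez (each not a Collar holder).
Pereira, Abara, Leclerc and Nakamura are each Commander, so the next rule applies.
Among Pereira, Abara, Leclerc and Nakamura, by date of appointment to the Order (earlier first): Pereira (1999-07-26) before Abara (2000-05-03) before Leclerc (2002-05-25) before Nakamura (2004-11-03).
Halvorsen, Greco, Lund, Sorensen and Vasquez are each Commander, so the next rule applies.
Among Halvorsen, Greco, Lund, Sorensen and Vasquez, by date of appointment to the Order (earlier first): Halvorsen (1998-01-22) before Greco (1999-04-22) before Lund (2000-05-16) before Sorensen (2000-08-12) before Vasquez (2001-11-16).
Full order: Pereira, Abara, Leclerc, Nakamura, Halvorsen, Greco, Lund, Sorensen, Vasquez.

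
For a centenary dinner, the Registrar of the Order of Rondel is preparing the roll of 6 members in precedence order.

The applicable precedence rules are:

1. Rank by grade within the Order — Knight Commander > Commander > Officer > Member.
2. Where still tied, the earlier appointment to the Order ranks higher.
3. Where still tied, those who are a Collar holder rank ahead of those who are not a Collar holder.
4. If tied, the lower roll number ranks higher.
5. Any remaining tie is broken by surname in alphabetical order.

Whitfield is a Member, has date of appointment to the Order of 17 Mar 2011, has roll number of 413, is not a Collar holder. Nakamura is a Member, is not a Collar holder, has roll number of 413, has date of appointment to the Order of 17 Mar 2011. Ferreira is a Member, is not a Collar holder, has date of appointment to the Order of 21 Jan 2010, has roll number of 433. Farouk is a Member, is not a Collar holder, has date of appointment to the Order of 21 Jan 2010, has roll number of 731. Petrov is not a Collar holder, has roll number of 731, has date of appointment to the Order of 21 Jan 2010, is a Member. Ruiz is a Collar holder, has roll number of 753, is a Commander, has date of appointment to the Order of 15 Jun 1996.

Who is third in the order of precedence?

Farouk

By grade within the Order: Ruiz (Commander); then Ferreira, Farouk, Petrov, Nakamura and Whitfield (Member).
Among Ferreira, Farouk, Petrov, Nakamura and Whitfield, by date of appointment to the Order (earlier first): Ferreira, Farouk and Petrov (21 Jan 2010) before Nakamura and Whitfield (17 Mar 2011).
Ferreira, Farouk and Petrov are each not a Collar holder, so the next rule applies.
Among Ferreira, Farouk and Petrov, by roll number (lower first): Ferreira (433) before Farouk and Petrov (731).
Among Farouk and Petrov, alphabetically by surname: Farouk before Petrov.
Nakamura and Whitfield are each not a Collar holder, so the next rule applies.
Nakamura and Whitfield both have roll number 413, so the next rule applies.
Among Nakamura and Whitfield, alphabetically by surname: Nakamura before Whitfield.
Order: Ruiz, Ferreira, Farouk, Petrov, Nakamura, Whitfield.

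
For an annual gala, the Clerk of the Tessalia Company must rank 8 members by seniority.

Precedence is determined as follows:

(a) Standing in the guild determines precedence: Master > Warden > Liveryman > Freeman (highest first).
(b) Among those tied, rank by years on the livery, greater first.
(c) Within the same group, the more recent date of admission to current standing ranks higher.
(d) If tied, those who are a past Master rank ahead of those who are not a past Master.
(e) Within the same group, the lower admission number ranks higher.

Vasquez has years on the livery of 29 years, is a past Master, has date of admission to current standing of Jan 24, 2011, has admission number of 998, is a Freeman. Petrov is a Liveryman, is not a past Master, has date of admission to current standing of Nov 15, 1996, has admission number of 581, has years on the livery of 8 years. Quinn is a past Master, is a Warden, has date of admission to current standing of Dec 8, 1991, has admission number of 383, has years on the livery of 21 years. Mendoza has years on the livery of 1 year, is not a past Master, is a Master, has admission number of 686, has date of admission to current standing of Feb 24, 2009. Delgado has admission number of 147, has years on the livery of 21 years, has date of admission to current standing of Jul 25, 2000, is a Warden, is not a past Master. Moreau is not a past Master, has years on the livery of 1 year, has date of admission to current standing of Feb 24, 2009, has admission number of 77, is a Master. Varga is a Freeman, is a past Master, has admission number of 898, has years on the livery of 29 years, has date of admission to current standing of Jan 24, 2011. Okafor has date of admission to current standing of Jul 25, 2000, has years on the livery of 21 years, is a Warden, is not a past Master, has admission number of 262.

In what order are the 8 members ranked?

By standing in the guild: Moreau and Mendoza (Master); then Delgado, Okafor and Quinn (Warden); then Petrov (Liveryman); then Varga and Vasquez (Freeman).
Moreau and Mendoza both have years on the livery 1 year, so the next rule applies.
Moreau and Mendoza both have date of admission to current standing Feb 24, 2009, so the next rule applies.
Moreau and Mendoza are each not a past Master, so the next rule applies.
Among Moreau and Mendoza, by admission number (lower first): Moreau (77) before Mendoza (686).
Delgado, Okafor and Quinn all have years on the livery 21 years, so the next rule applies.
Among Delgado, Okafor and Quinn, by date of admission to current standing (later first): Delgado and Okafor (Jul 25, 2000) before Quinn (Dec 8, 1991).
Delgado and Okafor are each not a past Master, so the next rule applies.
Among Delgado and Okafor, by admission number (lower first): Delgado (147) before Okafor (262).
Varga and Vasquez both have years on the livery 29 years, so the next rule applies.
Varga and Vasquez both have date of admission to current standing Jan 24, 2011, so the next rule applies.
Varga and Vasquez are each a past Master, so the next rule applies.
Among Varga and Vasquez, by admission number (lower first): Varga (898) before Vasquez (998).
Full order: Moreau, Mendoza, Delgado, Okafor, Quinn, Petrov, Varga, Vasquez.

Moreau, Mendoza, Delgado, Okafor, Quinn, Petrov, Varga, Vasquez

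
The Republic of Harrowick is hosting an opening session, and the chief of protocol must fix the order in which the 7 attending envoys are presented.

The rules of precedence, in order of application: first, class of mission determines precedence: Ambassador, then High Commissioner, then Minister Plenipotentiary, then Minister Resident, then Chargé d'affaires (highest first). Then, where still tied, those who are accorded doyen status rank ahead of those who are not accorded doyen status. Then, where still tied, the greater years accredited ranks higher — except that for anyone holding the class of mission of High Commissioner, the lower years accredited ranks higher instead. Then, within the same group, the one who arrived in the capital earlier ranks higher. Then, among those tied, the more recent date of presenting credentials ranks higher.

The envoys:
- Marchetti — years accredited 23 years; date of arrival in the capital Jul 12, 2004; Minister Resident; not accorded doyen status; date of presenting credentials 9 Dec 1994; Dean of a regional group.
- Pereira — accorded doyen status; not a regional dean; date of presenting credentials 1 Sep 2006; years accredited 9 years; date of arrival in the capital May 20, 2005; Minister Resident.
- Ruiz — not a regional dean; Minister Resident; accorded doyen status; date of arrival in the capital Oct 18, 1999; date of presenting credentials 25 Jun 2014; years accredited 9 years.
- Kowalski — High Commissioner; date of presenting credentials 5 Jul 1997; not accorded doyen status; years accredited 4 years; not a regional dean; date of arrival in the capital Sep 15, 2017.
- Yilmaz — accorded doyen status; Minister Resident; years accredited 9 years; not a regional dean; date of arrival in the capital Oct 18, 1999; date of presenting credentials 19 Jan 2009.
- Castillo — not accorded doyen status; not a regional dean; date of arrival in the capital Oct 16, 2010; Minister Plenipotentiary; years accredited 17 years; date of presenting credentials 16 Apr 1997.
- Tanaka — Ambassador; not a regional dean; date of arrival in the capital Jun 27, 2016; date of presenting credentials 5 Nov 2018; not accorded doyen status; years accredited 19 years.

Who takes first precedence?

By class of mission: Tanaka (Ambassador); then Kowalski (High Commissioner); then Castillo (Minister Plenipotentiary); then Ruiz, Yilmaz, Pereira and Marchetti (Minister Resident).
Among Ruiz, Yilmaz, Pereira and Marchetti, accorded doyen status before not accorded doyen status: Ruiz, Yilmaz and Pereira (accorded doyen status) before Marchetti (not accorded doyen status).
Ruiz, Yilmaz and Pereira all have years accredited 9 years, so the next rule applies.
Among Ruiz, Yilmaz and Pereira, by date of arrival in the capital (earlier first): Ruiz and Yilmaz (Oct 18, 1999) before Pereira (May 20, 2005).
Among Ruiz and Yilmaz, by date of presenting credentials (later first): Ruiz (25 Jun 2014) before Yilmaz (19 Jan 2009).
Order: Tanaka, Kowalski, Castillo, Ruiz, Yilmaz, Pereira, Marchetti.

Tanaka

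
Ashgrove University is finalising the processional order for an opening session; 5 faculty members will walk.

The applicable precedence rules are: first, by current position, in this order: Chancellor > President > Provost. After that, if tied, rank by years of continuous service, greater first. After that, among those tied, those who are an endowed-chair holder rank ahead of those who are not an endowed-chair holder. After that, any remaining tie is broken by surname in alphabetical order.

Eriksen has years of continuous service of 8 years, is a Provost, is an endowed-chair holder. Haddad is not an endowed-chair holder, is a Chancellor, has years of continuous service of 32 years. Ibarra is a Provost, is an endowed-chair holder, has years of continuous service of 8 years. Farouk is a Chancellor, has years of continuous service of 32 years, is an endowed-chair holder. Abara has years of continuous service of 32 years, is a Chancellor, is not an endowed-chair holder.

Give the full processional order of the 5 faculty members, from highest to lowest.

Farouk, Abara, Haddad, Eriksen, Ibarra

By current position: Farouk, Abara and Haddad (Chancellor); then Eriksen and Ibarra (Provost).
Farouk, Abara and Haddad all have years of continuous service 32 years, so the next rule applies.
Among Farouk, Abara and Haddad, an endowed-chair holder before not an endowed-chair holder: Farouk (an endowed-chair holder) before Abara and Haddad (not an endowed-chair holder).
Among Abara and Haddad, alphabetically by surname: Abara before Haddad.
Eriksen and Ibarra both have years of continuous service 8 years, so the next rule applies.
Eriksen and Ibarra are each an endowed-chair holder, so the next rule applies.
Among Eriksen and Ibarra, alphabetically by surname: Eriksen before Ibarra.
Full order: Farouk, Abara, Haddad, Eriksen, Ibarra.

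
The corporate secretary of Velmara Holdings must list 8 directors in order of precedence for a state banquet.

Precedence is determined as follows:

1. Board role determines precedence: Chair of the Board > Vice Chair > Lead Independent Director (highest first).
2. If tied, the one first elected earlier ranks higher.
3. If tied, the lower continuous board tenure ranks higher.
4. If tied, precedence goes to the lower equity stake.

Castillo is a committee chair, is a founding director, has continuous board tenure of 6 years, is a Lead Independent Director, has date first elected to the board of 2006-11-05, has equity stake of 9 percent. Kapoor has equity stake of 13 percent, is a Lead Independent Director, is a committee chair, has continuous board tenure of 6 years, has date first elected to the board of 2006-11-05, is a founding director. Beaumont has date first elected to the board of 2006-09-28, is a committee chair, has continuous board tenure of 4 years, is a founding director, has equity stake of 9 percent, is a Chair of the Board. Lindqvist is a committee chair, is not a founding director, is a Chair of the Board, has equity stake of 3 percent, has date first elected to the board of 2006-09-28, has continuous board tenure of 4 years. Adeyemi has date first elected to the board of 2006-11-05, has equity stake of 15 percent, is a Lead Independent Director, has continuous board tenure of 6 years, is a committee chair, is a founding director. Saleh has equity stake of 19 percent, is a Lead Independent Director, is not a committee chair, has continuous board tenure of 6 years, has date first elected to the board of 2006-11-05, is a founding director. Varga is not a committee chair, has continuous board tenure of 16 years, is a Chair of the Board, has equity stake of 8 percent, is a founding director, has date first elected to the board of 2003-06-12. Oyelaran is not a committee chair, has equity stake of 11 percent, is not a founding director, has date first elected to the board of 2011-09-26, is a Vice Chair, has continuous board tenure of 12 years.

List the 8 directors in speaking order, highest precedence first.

By board role: Varga, Lindqvist and Beaumont (Chair of the Board); then Oyelaran (Vice Chair); then Castillo, Kapoor, Adeyemi and Saleh (Lead Independent Director).
Among Varga, Lindqvist and Beaumont, by date first elected to the board (earlier first): Varga (2003-06-12) before Lindqvist and Beaumont (2006-09-28).
Lindqvist and Beaumont both have continuous board tenure 4 years, so the next rule applies.
Among Lindqvist and Beaumont, by equity stake (lower first): Lindqvist (3 percent) before Beaumont (9 percent).
Castillo, Kapoor, Adeyemi and Saleh all have date first elected to the board 2006-11-05, so the next rule applies.
Castillo, Kapoor, Adeyemi and Saleh all have continuous board tenure 6 years, so the next rule applies.
Among Castillo, Kapoor, Adeyemi and Saleh, by equity stake (lower first): Castillo (9 percent) before Kapoor (13 percent) before Adeyemi (15 percent) before Saleh (19 percent).
Full order: Varga, Lindqvist, Beaumont, Oyelaran, Castillo, Kapoor, Adeyemi, Saleh.

Varga, Lindqvist, Beaumont, Oyelaran, Castillo, Kapoor, Adeyemi, Saleh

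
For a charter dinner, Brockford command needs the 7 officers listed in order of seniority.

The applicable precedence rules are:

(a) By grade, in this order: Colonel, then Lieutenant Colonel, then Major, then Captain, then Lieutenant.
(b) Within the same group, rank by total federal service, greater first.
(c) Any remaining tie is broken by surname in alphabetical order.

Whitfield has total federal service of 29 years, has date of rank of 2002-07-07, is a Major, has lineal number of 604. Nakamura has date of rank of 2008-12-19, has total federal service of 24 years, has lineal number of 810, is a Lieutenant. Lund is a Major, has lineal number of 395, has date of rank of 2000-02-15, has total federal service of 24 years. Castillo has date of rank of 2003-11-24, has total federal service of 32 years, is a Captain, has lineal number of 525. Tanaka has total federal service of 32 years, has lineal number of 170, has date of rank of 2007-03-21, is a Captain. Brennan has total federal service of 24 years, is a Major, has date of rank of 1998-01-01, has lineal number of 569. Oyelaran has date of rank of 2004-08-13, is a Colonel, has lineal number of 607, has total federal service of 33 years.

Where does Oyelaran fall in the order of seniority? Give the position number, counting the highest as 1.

1

By grade: Oyelaran (Colonel); then Whitfield, Brennan and Lund (Major); then Castillo and Tanaka (Captain); then Nakamura (Lieutenant).
Among Whitfield, Brennan and Lund, by total federal service (higher first): Whitfield (29 years) before Brennan and Lund (24 years).
Among Brennan and Lund, alphabetically by surname: Brennan before Lund.
Castillo and Tanaka both have total federal service 32 years, so the next rule applies.
Among Castillo and Tanaka, alphabetically by surname: Castillo before Tanaka.
Order: Oyelaran, Whitfield, Brennan, Lund, Castillo, Tanaka, Nakamura. So position 1.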